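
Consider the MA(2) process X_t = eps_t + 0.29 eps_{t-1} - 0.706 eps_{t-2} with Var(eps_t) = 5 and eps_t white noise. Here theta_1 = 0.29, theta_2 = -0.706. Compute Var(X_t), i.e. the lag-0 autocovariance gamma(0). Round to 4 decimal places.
\gamma(0) = 7.9127

For an MA(q) process X_t = eps_t + sum_i theta_i eps_{t-i} with
Var(eps_t) = sigma^2, the variance is
  gamma(0) = sigma^2 * (1 + sum_i theta_i^2).
  sum_i theta_i^2 = (0.29)^2 + (-0.706)^2 = 0.0841 + 0.498436 = 0.582536.
  gamma(0) = 5 * (1 + 0.582536) = 5 * 1.582536 = 7.91268, which rounds to 7.9127.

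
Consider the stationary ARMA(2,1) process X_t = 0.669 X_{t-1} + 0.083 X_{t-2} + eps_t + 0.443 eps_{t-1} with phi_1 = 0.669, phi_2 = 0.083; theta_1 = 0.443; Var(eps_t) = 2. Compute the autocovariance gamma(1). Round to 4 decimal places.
\gamma(1) = 6.7540

Multiply the model equation by X_{t-k} and take expectations. With theta_0 = psi_0 = 1 and psi_j the MA(infinity) weights, this gives
  gamma(k) - sum_i phi_i gamma(k-i) = c_k,
  c_k = sigma^2 * sum_{j=k..q} theta_j psi_{j-k}   (c_k = 0 for k > q),
using gamma(-m) = gamma(m).
psi-weights needed (psi_j = theta_j + sum_i phi_i psi_{j-i}):
  psi_1 = theta_1 + phi_1 = 0.443 + (0.669) = 1.112
Right-hand sides:
  c_0 = sigma^2 (1 + theta_1 psi_1) = 2 * (1 + (0.443)(1.112)) = 2 * 1.492616 = 2.985232
  c_1 = sigma^2 theta_1 = 2 * (0.443) = 0.886
  c_2 = 0
Equations for k = 0, 1, 2 (AR order 2, c_2 = 0):
  (E0) gamma(0) = phi_1 gamma(1) + phi_2 gamma(2) + c_0
  (E1) gamma(1) = phi_1 gamma(0) + phi_2 gamma(1) + c_1
  (E2) gamma(2) = phi_1 gamma(1) + phi_2 gamma(0)
From (E1): gamma(1) = A gamma(0) + B with
  A = phi_1 / (1 - phi_2) = 0.669 / 0.917 = 0.729553,   B = c_1 / (1 - phi_2) = 0.886 / 0.917 = 0.966194.
Insert (E2) into (E0): gamma(0) (1 - phi_2^2) = phi_1 (1 + phi_2) gamma(1) + c_0.
  phi_1 (1 + phi_2) = (0.669)(1.083) = 0.724527,   1 - phi_2^2 = 0.993111.
Replace gamma(1) by A gamma(0) + B and collect gamma(0):
  gamma(0) [0.993111 - (0.724527)(0.729553)] = (0.724527)(0.966194) + 2.985232
  gamma(0) * 0.46453 = 3.685266
  gamma(0) = 3.685266 / 0.46453 = 7.933317.
  gamma(1) = A gamma(0) + B = (0.729553)(7.933317) + (0.966194) = 6.753969.
Therefore gamma(1) = 6.7540 (to 4 decimal places).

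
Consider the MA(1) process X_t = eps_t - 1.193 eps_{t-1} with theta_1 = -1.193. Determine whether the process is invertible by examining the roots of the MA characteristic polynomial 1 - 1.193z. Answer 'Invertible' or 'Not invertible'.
\text{Not invertible}

The MA(q) characteristic polynomial is P(z) = 1 - 1.193z.
Invertibility requires all roots to lie outside the unit circle, i.e. |z| > 1 for every root.
This is linear in z: 1 + (-1.193) z = 0  =>  z = -1/(-1.193) = 0.838223,  |z| = 0.838223.
Moduli of all roots: 0.8382.
All moduli strictly greater than 1? No.
Verdict: Not invertible.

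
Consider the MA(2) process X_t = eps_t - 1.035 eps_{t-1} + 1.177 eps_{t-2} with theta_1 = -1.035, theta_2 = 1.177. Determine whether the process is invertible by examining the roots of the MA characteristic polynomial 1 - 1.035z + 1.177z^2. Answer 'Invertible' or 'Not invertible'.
\text{Not invertible}

The MA(q) characteristic polynomial is P(z) = 1 - 1.035z + 1.177z^2.
Invertibility requires all roots to lie outside the unit circle, i.e. |z| > 1 for every root.
Set 1 + (-1.035) z + (1.177) z^2 = 0, i.e. a z^2 + b z + c = 0 with a = 1.177, b = -1.035, c = 1.
Discriminant D = b^2 - 4ac = (-1.035)^2 - 4*(1.177)*1 = 1.071225 - (4.708) = -3.636775.
D < 0, so the roots are the complex-conjugate pair z = (-b +/- i sqrt(-D)) / (2a) = 0.4397 +/- 0.8101i.
For a conjugate pair |z|^2 = z * conj(z) = (product of roots) = c/a = 1/(1.177) = 0.849618, so |z| = sqrt(0.849618) = 0.9217 for both roots.
Moduli of all roots: 0.9217, 0.9217.
All moduli strictly greater than 1? No.
Verdict: Not invertible.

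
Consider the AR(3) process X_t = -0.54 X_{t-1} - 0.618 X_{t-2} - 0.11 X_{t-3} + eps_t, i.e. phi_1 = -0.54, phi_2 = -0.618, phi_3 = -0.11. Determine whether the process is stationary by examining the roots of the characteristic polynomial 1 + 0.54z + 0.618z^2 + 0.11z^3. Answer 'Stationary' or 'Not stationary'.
\text{Stationary}

The AR(p) characteristic polynomial is P(z) = 1 + 0.54z + 0.618z^2 + 0.11z^3.
Stationarity requires all roots to lie outside the unit circle, i.e. |z| > 1 for every root.
Degree 3: look for a simple real root z0 first, then factor out (1 - z/z0) and solve the remaining quadratic.
Testing z0 = -5: P(-5) = 1 + (0.54)(-5) + (0.618)(-5)^2 + (0.11)(-5)^3
  = 1 + (-2.7) + (15.45) + (-13.75) = 0.  So z_0 = -5 is a root, |z_0| = 5.
Divide out the factor (1 + 0.2 z) = (1 - z/z0) (since 1/z0 = -0.2):
  P(z) = (1 + 0.2 z)(1 + (0.34) z + (0.55) z^2)
  [check: z-coef 0.34 - (-0.2) = 0.54; z^2-coef 0.55 - (-0.2)(0.34) = 0.618; z^3-coef -(-0.2)(0.55) = 0.11.]
Remaining roots from the quadratic factor 1 + (0.34) z + (0.55) z^2:
  Set 1 + (0.34) z + (0.55) z^2 = 0, i.e. a z^2 + b z + c = 0 with a = 0.55, b = 0.34, c = 1.
  Discriminant D = b^2 - 4ac = (0.34)^2 - 4*(0.55)*1 = 0.1156 - (2.2) = -2.0844.
  D < 0, so the roots are the complex-conjugate pair z = (-b +/- i sqrt(-D)) / (2a) = -0.3091 +/- 1.3125i.
  For a conjugate pair |z|^2 = z * conj(z) = (product of roots) = c/a = 1/(0.55) = 1.818182, so |z| = sqrt(1.818182) = 1.3484 for both roots.
Moduli of all roots: 5.0000, 1.3484, 1.3484.
All moduli strictly greater than 1? Yes.
Verdict: Stationary.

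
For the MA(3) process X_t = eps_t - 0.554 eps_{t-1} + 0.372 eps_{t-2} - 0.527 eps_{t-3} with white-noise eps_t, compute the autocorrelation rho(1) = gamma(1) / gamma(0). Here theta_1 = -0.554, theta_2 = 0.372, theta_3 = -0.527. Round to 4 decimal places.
\rho(1) = -0.5549

For an MA(q) process with theta_0 = 1, the autocovariance is
  gamma(k) = sigma^2 * sum_{i=0..q-k} theta_i * theta_{i+k},
and rho(k) = gamma(k) / gamma(0). Sigma^2 cancels.
  numerator   = (1)*(-0.554) + (-0.554)*(0.372) + (0.372)*(-0.527) = -0.956132.
  denominator = (1)^2 + (-0.554)^2 + (0.372)^2 + (-0.527)^2 = 1.723029.
  rho(1) = -0.956132 / 1.723029 = -0.5549.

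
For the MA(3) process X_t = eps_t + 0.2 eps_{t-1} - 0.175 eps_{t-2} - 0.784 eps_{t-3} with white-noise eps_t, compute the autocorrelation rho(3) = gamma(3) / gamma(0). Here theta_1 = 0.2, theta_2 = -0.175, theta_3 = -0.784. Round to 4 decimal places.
\rho(3) = -0.4652

For an MA(q) process with theta_0 = 1, the autocovariance is
  gamma(k) = sigma^2 * sum_{i=0..q-k} theta_i * theta_{i+k},
and rho(k) = gamma(k) / gamma(0). Sigma^2 cancels.
  numerator   = (1)*(-0.784) = -0.784.
  denominator = (1)^2 + (0.2)^2 + (-0.175)^2 + (-0.784)^2 = 1.685281.
  rho(3) = -0.784 / 1.685281 = -0.4652.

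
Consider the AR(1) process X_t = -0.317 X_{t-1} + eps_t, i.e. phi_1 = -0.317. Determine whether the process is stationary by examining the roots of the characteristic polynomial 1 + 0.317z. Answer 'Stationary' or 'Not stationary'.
\text{Stationary}

The AR(p) characteristic polynomial is P(z) = 1 + 0.317z.
Stationarity requires all roots to lie outside the unit circle, i.e. |z| > 1 for every root.
This is linear in z: 1 + (0.317) z = 0  =>  z = -1/(0.317) = -3.154574,  |z| = 3.154574.
Moduli of all roots: 3.1546.
All moduli strictly greater than 1? Yes.
Verdict: Stationary.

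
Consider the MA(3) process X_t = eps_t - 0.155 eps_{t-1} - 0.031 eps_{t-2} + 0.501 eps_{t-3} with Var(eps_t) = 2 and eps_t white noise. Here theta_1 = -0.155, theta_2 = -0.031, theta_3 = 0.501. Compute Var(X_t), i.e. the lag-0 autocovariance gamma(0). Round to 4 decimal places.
\gamma(0) = 2.5520

For an MA(q) process X_t = eps_t + sum_i theta_i eps_{t-i} with
Var(eps_t) = sigma^2, the variance is
  gamma(0) = sigma^2 * (1 + sum_i theta_i^2).
  sum_i theta_i^2 = (-0.155)^2 + (-0.031)^2 + (0.501)^2 = 0.024025 + 0.000961 + 0.251001 = 0.275987.
  gamma(0) = 2 * (1 + 0.275987) = 2 * 1.275987 = 2.551974, which rounds to 2.5520.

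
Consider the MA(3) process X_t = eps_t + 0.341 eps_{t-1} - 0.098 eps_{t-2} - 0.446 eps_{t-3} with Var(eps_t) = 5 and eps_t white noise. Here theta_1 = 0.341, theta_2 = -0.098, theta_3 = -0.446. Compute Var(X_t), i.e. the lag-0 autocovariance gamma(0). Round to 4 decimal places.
\gamma(0) = 6.6240

For an MA(q) process X_t = eps_t + sum_i theta_i eps_{t-i} with
Var(eps_t) = sigma^2, the variance is
  gamma(0) = sigma^2 * (1 + sum_i theta_i^2).
  sum_i theta_i^2 = (0.341)^2 + (-0.098)^2 + (-0.446)^2 = 0.116281 + 0.009604 + 0.198916 = 0.324801.
  gamma(0) = 5 * (1 + 0.324801) = 5 * 1.324801 = 6.624005, which rounds to 6.6240.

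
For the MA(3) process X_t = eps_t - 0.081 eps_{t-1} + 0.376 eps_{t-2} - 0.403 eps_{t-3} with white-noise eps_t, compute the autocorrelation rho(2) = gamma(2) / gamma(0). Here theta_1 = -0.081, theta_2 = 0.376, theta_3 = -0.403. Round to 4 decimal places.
\rho(2) = 0.3119

For an MA(q) process with theta_0 = 1, the autocovariance is
  gamma(k) = sigma^2 * sum_{i=0..q-k} theta_i * theta_{i+k},
and rho(k) = gamma(k) / gamma(0). Sigma^2 cancels.
  numerator   = (1)*(0.376) + (-0.081)*(-0.403) = 0.408643.
  denominator = (1)^2 + (-0.081)^2 + (0.376)^2 + (-0.403)^2 = 1.310346.
  rho(2) = 0.408643 / 1.310346 = 0.3119.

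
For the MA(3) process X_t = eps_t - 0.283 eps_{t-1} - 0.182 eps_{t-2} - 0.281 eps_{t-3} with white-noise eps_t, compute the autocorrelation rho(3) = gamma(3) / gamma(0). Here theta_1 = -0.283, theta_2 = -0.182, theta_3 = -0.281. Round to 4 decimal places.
\rho(3) = -0.2357

For an MA(q) process with theta_0 = 1, the autocovariance is
  gamma(k) = sigma^2 * sum_{i=0..q-k} theta_i * theta_{i+k},
and rho(k) = gamma(k) / gamma(0). Sigma^2 cancels.
  numerator   = (1)*(-0.281) = -0.281.
  denominator = (1)^2 + (-0.283)^2 + (-0.182)^2 + (-0.281)^2 = 1.192174.
  rho(3) = -0.281 / 1.192174 = -0.2357.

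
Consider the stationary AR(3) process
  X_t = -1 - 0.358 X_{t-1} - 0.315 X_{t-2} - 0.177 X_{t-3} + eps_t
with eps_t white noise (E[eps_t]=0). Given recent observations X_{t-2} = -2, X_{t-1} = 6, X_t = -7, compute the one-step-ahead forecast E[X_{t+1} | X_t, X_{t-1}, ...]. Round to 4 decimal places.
E[X_{t+1} \mid \mathcal F_t] = -0.0300

For an AR(p) model X_t = c + sum_i phi_i X_{t-i} + eps_t, the
one-step-ahead conditional mean is
  E[X_{t+1} | X_t, ...] = c + sum_i phi_i X_{t+1-i}.
Substitute known values:
  E[X_{t+1} | ...] = -1 + (-0.358) * (-7) + (-0.315) * (6) + (-0.177) * (-2)
                   = -0.0300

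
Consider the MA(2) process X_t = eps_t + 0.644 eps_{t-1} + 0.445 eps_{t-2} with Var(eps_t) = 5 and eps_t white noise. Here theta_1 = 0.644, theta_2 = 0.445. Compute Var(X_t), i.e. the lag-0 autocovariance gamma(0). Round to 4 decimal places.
\gamma(0) = 8.0638

For an MA(q) process X_t = eps_t + sum_i theta_i eps_{t-i} with
Var(eps_t) = sigma^2, the variance is
  gamma(0) = sigma^2 * (1 + sum_i theta_i^2).
  sum_i theta_i^2 = (0.644)^2 + (0.445)^2 = 0.414736 + 0.198025 = 0.612761.
  gamma(0) = 5 * (1 + 0.612761) = 5 * 1.612761 = 8.063805, which rounds to 8.0638.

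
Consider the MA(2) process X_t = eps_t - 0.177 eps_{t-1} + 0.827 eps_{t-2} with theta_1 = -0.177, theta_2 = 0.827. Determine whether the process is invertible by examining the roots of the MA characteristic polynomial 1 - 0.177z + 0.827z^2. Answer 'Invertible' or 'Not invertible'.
\text{Invertible}

The MA(q) characteristic polynomial is P(z) = 1 - 0.177z + 0.827z^2.
Invertibility requires all roots to lie outside the unit circle, i.e. |z| > 1 for every root.
Set 1 + (-0.177) z + (0.827) z^2 = 0, i.e. a z^2 + b z + c = 0 with a = 0.827, b = -0.177, c = 1.
Discriminant D = b^2 - 4ac = (-0.177)^2 - 4*(0.827)*1 = 0.031329 - (3.308) = -3.276671.
D < 0, so the roots are the complex-conjugate pair z = (-b +/- i sqrt(-D)) / (2a) = 0.107 +/- 1.0944i.
For a conjugate pair |z|^2 = z * conj(z) = (product of roots) = c/a = 1/(0.827) = 1.20919, so |z| = sqrt(1.20919) = 1.0996 for both roots.
Moduli of all roots: 1.0996, 1.0996.
All moduli strictly greater than 1? Yes.
Verdict: Invertible.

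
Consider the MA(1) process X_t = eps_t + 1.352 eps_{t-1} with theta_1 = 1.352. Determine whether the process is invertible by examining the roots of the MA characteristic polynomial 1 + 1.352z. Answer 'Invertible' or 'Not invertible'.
\text{Not invertible}

The MA(q) characteristic polynomial is P(z) = 1 + 1.352z.
Invertibility requires all roots to lie outside the unit circle, i.e. |z| > 1 for every root.
This is linear in z: 1 + (1.352) z = 0  =>  z = -1/(1.352) = -0.739645,  |z| = 0.739645.
Moduli of all roots: 0.7396.
All moduli strictly greater than 1? No.
Verdict: Not invertible.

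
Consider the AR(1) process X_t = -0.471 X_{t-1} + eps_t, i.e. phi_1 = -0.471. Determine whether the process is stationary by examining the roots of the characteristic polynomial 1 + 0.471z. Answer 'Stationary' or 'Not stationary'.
\text{Stationary}

The AR(p) characteristic polynomial is P(z) = 1 + 0.471z.
Stationarity requires all roots to lie outside the unit circle, i.e. |z| > 1 for every root.
This is linear in z: 1 + (0.471) z = 0  =>  z = -1/(0.471) = -2.123142,  |z| = 2.123142.
Moduli of all roots: 2.1231.
All moduli strictly greater than 1? Yes.
Verdict: Stationary.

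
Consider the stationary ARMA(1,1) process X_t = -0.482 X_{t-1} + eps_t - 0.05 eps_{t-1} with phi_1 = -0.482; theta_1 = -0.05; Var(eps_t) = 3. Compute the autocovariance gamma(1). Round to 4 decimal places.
\gamma(1) = -2.1291

Multiply the model equation by X_{t-k} and take expectations. With theta_0 = psi_0 = 1 and psi_j the MA(infinity) weights, this gives
  gamma(k) - sum_i phi_i gamma(k-i) = c_k,
  c_k = sigma^2 * sum_{j=k..q} theta_j psi_{j-k}   (c_k = 0 for k > q),
using gamma(-m) = gamma(m).
psi-weights needed (psi_j = theta_j + sum_i phi_i psi_{j-i}):
  psi_1 = theta_1 + phi_1 = -0.05 + (-0.482) = -0.532
Right-hand sides:
  c_0 = sigma^2 (1 + theta_1 psi_1) = 3 * (1 + (-0.05)(-0.532)) = 3 * 1.0266 = 3.0798
  c_1 = sigma^2 theta_1 = 3 * (-0.05) = -0.15
  c_2 = 0
Equations for k = 0 and k = 1 (AR order 1):
  gamma(0) = phi_1 gamma(1) + c_0
  gamma(1) = phi_1 gamma(0) + c_1
Substituting the second into the first: gamma(0) (1 - phi_1^2) = c_0 + phi_1 c_1, so
  gamma(0) = (c_0 + phi_1 c_1) / (1 - phi_1^2) = (3.0798 + (-0.482)(-0.15)) / (1 - (-0.482)^2) = 3.1521 / 0.767676 = 4.106029.
  gamma(1) = phi_1 gamma(0) + c_1 = (-0.482)(4.106029) + (-0.15) = -2.129106.
Therefore gamma(1) = -2.1291 (to 4 decimal places).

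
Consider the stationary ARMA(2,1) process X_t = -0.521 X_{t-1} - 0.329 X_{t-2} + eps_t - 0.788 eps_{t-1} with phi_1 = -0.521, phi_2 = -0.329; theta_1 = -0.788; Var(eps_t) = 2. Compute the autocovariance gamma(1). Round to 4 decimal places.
\gamma(1) = -3.5117

Multiply the model equation by X_{t-k} and take expectations. With theta_0 = psi_0 = 1 and psi_j the MA(infinity) weights, this gives
  gamma(k) - sum_i phi_i gamma(k-i) = c_k,
  c_k = sigma^2 * sum_{j=k..q} theta_j psi_{j-k}   (c_k = 0 for k > q),
using gamma(-m) = gamma(m).
psi-weights needed (psi_j = theta_j + sum_i phi_i psi_{j-i}):
  psi_1 = theta_1 + phi_1 = -0.788 + (-0.521) = -1.309
Right-hand sides:
  c_0 = sigma^2 (1 + theta_1 psi_1) = 2 * (1 + (-0.788)(-1.309)) = 2 * 2.031492 = 4.062984
  c_1 = sigma^2 theta_1 = 2 * (-0.788) = -1.576
  c_2 = 0
Equations for k = 0, 1, 2 (AR order 2, c_2 = 0):
  (E0) gamma(0) = phi_1 gamma(1) + phi_2 gamma(2) + c_0
  (E1) gamma(1) = phi_1 gamma(0) + phi_2 gamma(1) + c_1
  (E2) gamma(2) = phi_1 gamma(1) + phi_2 gamma(0)
From (E1): gamma(1) = A gamma(0) + B with
  A = phi_1 / (1 - phi_2) = -0.521 / 1.329 = -0.392024,   B = c_1 / (1 - phi_2) = -1.576 / 1.329 = -1.185854.
Insert (E2) into (E0): gamma(0) (1 - phi_2^2) = phi_1 (1 + phi_2) gamma(1) + c_0.
  phi_1 (1 + phi_2) = (-0.521)(0.671) = -0.349591,   1 - phi_2^2 = 0.891759.
Replace gamma(1) by A gamma(0) + B and collect gamma(0):
  gamma(0) [0.891759 - (-0.349591)(-0.392024)] = (-0.349591)(-1.185854) + 4.062984
  gamma(0) * 0.754711 = 4.477548
  gamma(0) = 4.477548 / 0.754711 = 5.932799.
  gamma(1) = A gamma(0) + B = (-0.392024)(5.932799) + (-1.185854) = -3.511654.
Therefore gamma(1) = -3.5117 (to 4 decimal places).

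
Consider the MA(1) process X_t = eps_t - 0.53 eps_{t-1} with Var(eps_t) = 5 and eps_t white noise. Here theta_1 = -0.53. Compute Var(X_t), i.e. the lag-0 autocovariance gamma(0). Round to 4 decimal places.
\gamma(0) = 6.4045

For an MA(q) process X_t = eps_t + sum_i theta_i eps_{t-i} with
Var(eps_t) = sigma^2, the variance is
  gamma(0) = sigma^2 * (1 + sum_i theta_i^2).
  sum_i theta_i^2 = (-0.53)^2 = 0.2809.
  gamma(0) = 5 * (1 + 0.2809) = 5 * 1.2809 = 6.4045.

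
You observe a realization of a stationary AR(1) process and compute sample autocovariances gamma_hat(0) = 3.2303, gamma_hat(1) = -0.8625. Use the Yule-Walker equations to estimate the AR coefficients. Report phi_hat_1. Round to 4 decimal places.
\hat\phi_{1} = -0.2670

The Yule-Walker equations for an AR(p) process read, in matrix form,
  Gamma_p phi = r_p,   with   (Gamma_p)_{ij} = gamma(|i - j|),
                       (r_p)_i = gamma(i),   i,j = 1..p.
Substitute the sample gammas (Toeplitz matrix and right-hand side of size 1):
  Gamma_p = [[3.2303]]
  r_p     = [-0.8625]
With p = 1 this is the single equation gamma(0) phi_1 = gamma(1):
  phi_hat_1 = gamma(1) / gamma(0) = -0.8625 / 3.2303 = -0.2670.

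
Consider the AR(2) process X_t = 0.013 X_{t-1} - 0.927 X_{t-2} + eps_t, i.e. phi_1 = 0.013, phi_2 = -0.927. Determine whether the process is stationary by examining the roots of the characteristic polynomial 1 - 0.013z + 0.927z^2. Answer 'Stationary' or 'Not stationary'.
\text{Stationary}

The AR(p) characteristic polynomial is P(z) = 1 - 0.013z + 0.927z^2.
Stationarity requires all roots to lie outside the unit circle, i.e. |z| > 1 for every root.
Set 1 + (-0.013) z + (0.927) z^2 = 0, i.e. a z^2 + b z + c = 0 with a = 0.927, b = -0.013, c = 1.
Discriminant D = b^2 - 4ac = (-0.013)^2 - 4*(0.927)*1 = 0.000169 - (3.708) = -3.707831.
D < 0, so the roots are the complex-conjugate pair z = (-b +/- i sqrt(-D)) / (2a) = 0.007 +/- 1.0386i.
For a conjugate pair |z|^2 = z * conj(z) = (product of roots) = c/a = 1/(0.927) = 1.078749, so |z| = sqrt(1.078749) = 1.0386 for both roots.
Moduli of all roots: 1.0386, 1.0386.
All moduli strictly greater than 1? Yes.
Verdict: Stationary.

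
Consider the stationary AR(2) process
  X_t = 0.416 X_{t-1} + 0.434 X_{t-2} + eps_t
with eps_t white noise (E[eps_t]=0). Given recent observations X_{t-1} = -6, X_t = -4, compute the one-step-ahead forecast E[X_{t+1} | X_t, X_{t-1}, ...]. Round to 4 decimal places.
E[X_{t+1} \mid \mathcal F_t] = -4.2680

For an AR(p) model X_t = c + sum_i phi_i X_{t-i} + eps_t, the
one-step-ahead conditional mean is
  E[X_{t+1} | X_t, ...] = c + sum_i phi_i X_{t+1-i}.
Substitute known values:
  E[X_{t+1} | ...] = (0.416) * (-4) + (0.434) * (-6)
                   = -4.2680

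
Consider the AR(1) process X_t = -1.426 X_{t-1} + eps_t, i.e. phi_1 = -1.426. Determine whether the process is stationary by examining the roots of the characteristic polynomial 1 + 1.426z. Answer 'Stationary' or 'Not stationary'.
\text{Not stationary}

The AR(p) characteristic polynomial is P(z) = 1 + 1.426z.
Stationarity requires all roots to lie outside the unit circle, i.e. |z| > 1 for every root.
This is linear in z: 1 + (1.426) z = 0  =>  z = -1/(1.426) = -0.701262,  |z| = 0.701262.
Moduli of all roots: 0.7013.
All moduli strictly greater than 1? No.
Verdict: Not stationary.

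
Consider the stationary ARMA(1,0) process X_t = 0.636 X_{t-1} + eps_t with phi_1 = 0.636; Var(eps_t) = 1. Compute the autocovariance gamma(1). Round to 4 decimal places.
\gamma(1) = 1.0680

Multiply the model equation by X_{t-k} and take expectations. With theta_0 = psi_0 = 1 and psi_j the MA(infinity) weights, this gives
  gamma(k) - sum_i phi_i gamma(k-i) = c_k,
  c_k = sigma^2 * sum_{j=k..q} theta_j psi_{j-k}   (c_k = 0 for k > q),
using gamma(-m) = gamma(m).
Pure AR (q = 0): c_0 = sigma^2 = 1, c_k = 0 for k >= 1.
Equations for k = 0 and k = 1 (AR order 1):
  gamma(0) = phi_1 gamma(1) + c_0
  gamma(1) = phi_1 gamma(0) + c_1
Substituting the second into the first: gamma(0) (1 - phi_1^2) = c_0 + phi_1 c_1, so
  gamma(0) = c_0 / (1 - phi_1^2) = 1 / (1 - (0.636)^2) = 1 / 0.595504 = 1.67925.
  gamma(1) = phi_1 gamma(0) = (0.636)(1.67925) = 1.068003.
Therefore gamma(1) = 1.0680 (to 4 decimal places).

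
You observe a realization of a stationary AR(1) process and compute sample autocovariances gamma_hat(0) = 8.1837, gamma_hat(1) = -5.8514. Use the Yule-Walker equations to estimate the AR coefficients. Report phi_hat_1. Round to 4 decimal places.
\hat\phi_{1} = -0.7150

The Yule-Walker equations for an AR(p) process read, in matrix form,
  Gamma_p phi = r_p,   with   (Gamma_p)_{ij} = gamma(|i - j|),
                       (r_p)_i = gamma(i),   i,j = 1..p.
Substitute the sample gammas (Toeplitz matrix and right-hand side of size 1):
  Gamma_p = [[8.1837]]
  r_p     = [-5.8514]
With p = 1 this is the single equation gamma(0) phi_1 = gamma(1):
  phi_hat_1 = gamma(1) / gamma(0) = -5.8514 / 8.1837 = -0.7150.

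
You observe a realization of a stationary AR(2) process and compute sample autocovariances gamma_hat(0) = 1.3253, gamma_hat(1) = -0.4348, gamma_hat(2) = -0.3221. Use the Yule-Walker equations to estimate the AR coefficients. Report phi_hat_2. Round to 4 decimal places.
\hat\phi_{2} = -0.3930

The Yule-Walker equations for an AR(p) process read, in matrix form,
  Gamma_p phi = r_p,   with   (Gamma_p)_{ij} = gamma(|i - j|),
                       (r_p)_i = gamma(i),   i,j = 1..p.
Substitute the sample gammas (Toeplitz matrix and right-hand side of size 2):
  Gamma_p = [[1.3253, -0.4348], [-0.4348, 1.3253]]
  r_p     = [-0.4348, -0.3221]
Written out:
  1.3253 phi_1 - 0.4348 phi_2 = -0.4348
  -0.4348 phi_1 + 1.3253 phi_2 = -0.3221
Solve by Cramer's rule:
  det = gamma(0)^2 - gamma(1)^2 = (1.3253)^2 - (-0.4348)^2 = 1.75642009 - 0.18905104 = 1.56736905
  phi_hat_1 = [gamma(1) gamma(0) - gamma(1) gamma(2)] / det = [(-0.4348)(1.3253) - (-0.4348)(-0.3221)] / 1.56736905 = -0.71628952 / 1.56736905 = -0.457
  phi_hat_2 = [gamma(0) gamma(2) - gamma(1)^2] / det = [(1.3253)(-0.3221) - (-0.4348)^2] / 1.56736905 = -0.61593017 / 1.56736905 = -0.393
So phi_hat = [-0.4570, -0.3930].
Therefore phi_hat_2 = -0.3930.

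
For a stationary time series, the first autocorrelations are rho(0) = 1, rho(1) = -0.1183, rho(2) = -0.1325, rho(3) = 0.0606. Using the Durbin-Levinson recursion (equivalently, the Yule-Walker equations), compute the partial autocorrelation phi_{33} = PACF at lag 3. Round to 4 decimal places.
\phi_{33} = 0.0259

The PACF at lag k is phi_{kk}, the last component of the solution
to the Yule-Walker system G_k phi = r_k where
  (G_k)_{ij} = rho(|i - j|), (r_k)_i = rho(i), i,j = 1..k.
Equivalently, Durbin-Levinson gives phi_{kk} iteratively:
  phi_{11} = rho(1)
  phi_{kk} = [rho(k) - sum_{j=1..k-1} phi_{k-1,j} rho(k-j)]
            / [1 - sum_{j=1..k-1} phi_{k-1,j} rho(j)],
  phi_{k,j} = phi_{k-1,j} - phi_{kk} phi_{k-1,k-j},  j = 1..k-1.
Step k = 1:
  phi_11 = rho(1) = -0.1183.
Step k = 2:
  phi_22 = [rho(2) - phi_11 rho(1)] / [1 - phi_11 rho(1)] = [-0.1325 - (-0.1183)(-0.1183)] / [1 - (-0.1183)(-0.1183)]
         = -0.14649489 / 0.98600511 = -0.148574.
  Update: phi_21 = phi_11 - phi_22 phi_11 = -0.1183 - (-0.148574)(-0.1183) = -0.135876.
Step k = 3:
  phi_33 = [rho(3) - phi_21 rho(2) - phi_22 rho(1)] / [1 - phi_21 rho(1) - phi_22 rho(2)]
    numerator   = 0.0606 - (-0.135876)(-0.1325) - (-0.148574)(-0.1183) = 0.02502006
    denominator = 1 - (-0.135876)(-0.1183) - (-0.148574)(-0.1325) = 0.96423975
  phi_33 = 0.02502006 / 0.96423975 = 0.0259.
Therefore phi_{33} = 0.0259.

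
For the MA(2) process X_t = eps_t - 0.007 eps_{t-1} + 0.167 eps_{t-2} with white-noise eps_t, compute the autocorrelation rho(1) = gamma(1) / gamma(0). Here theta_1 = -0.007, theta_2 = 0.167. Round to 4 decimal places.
\rho(1) = -0.0079

For an MA(q) process with theta_0 = 1, the autocovariance is
  gamma(k) = sigma^2 * sum_{i=0..q-k} theta_i * theta_{i+k},
and rho(k) = gamma(k) / gamma(0). Sigma^2 cancels.
  numerator   = (1)*(-0.007) + (-0.007)*(0.167) = -0.008169.
  denominator = (1)^2 + (-0.007)^2 + (0.167)^2 = 1.027938.
  rho(1) = -0.008169 / 1.027938 = -0.0079.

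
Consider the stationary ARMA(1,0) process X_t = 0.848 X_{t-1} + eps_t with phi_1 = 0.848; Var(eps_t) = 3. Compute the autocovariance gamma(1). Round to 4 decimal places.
\gamma(1) = 9.0567

Multiply the model equation by X_{t-k} and take expectations. With theta_0 = psi_0 = 1 and psi_j the MA(infinity) weights, this gives
  gamma(k) - sum_i phi_i gamma(k-i) = c_k,
  c_k = sigma^2 * sum_{j=k..q} theta_j psi_{j-k}   (c_k = 0 for k > q),
using gamma(-m) = gamma(m).
Pure AR (q = 0): c_0 = sigma^2 = 3, c_k = 0 for k >= 1.
Equations for k = 0 and k = 1 (AR order 1):
  gamma(0) = phi_1 gamma(1) + c_0
  gamma(1) = phi_1 gamma(0) + c_1
Substituting the second into the first: gamma(0) (1 - phi_1^2) = c_0 + phi_1 c_1, so
  gamma(0) = c_0 / (1 - phi_1^2) = 3 / (1 - (0.848)^2) = 3 / 0.280896 = 10.680109.
  gamma(1) = phi_1 gamma(0) = (0.848)(10.680109) = 9.056733.
Therefore gamma(1) = 9.0567 (to 4 decimal places).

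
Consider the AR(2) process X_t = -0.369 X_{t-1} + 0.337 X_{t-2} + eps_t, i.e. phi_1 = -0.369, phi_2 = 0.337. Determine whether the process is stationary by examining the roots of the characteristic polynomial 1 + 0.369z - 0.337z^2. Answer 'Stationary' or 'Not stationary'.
\text{Stationary}

The AR(p) characteristic polynomial is P(z) = 1 + 0.369z - 0.337z^2.
Stationarity requires all roots to lie outside the unit circle, i.e. |z| > 1 for every root.
Set 1 + (0.369) z + (-0.337) z^2 = 0, i.e. a z^2 + b z + c = 0 with a = -0.337, b = 0.369, c = 1.
Discriminant D = b^2 - 4ac = (0.369)^2 - 4*(-0.337)*1 = 0.136161 - (-1.348) = 1.484161.
D >= 0, so the roots are real: z = (-b +/- sqrt(D)) / (2a) = (-0.369 +/- 1.218261) / (-0.674).
  z_1 = (-0.369 + 1.218261) / (-0.674) = -1.26,   |z_1| = 1.26.
  z_2 = (-0.369 - 1.218261) / (-0.674) = 2.355,   |z_2| = 2.355.
Moduli of all roots: 1.2600, 2.3550.
All moduli strictly greater than 1? Yes.
Verdict: Stationary.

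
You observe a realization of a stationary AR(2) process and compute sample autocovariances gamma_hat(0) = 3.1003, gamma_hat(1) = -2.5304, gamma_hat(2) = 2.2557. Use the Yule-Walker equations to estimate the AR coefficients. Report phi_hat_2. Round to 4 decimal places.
\hat\phi_{2} = 0.1840

The Yule-Walker equations for an AR(p) process read, in matrix form,
  Gamma_p phi = r_p,   with   (Gamma_p)_{ij} = gamma(|i - j|),
                       (r_p)_i = gamma(i),   i,j = 1..p.
Substitute the sample gammas (Toeplitz matrix and right-hand side of size 2):
  Gamma_p = [[3.1003, -2.5304], [-2.5304, 3.1003]]
  r_p     = [-2.5304, 2.2557]
Written out:
  3.1003 phi_1 - 2.5304 phi_2 = -2.5304
  -2.5304 phi_1 + 3.1003 phi_2 = 2.2557
Solve by Cramer's rule:
  det = gamma(0)^2 - gamma(1)^2 = (3.1003)^2 - (-2.5304)^2 = 9.61186009 - 6.40292416 = 3.20893593
  phi_hat_1 = [gamma(1) gamma(0) - gamma(1) gamma(2)] / det = [(-2.5304)(3.1003) - (-2.5304)(2.2557)] / 3.20893593 = -2.13717584 / 3.20893593 = -0.666
  phi_hat_2 = [gamma(0) gamma(2) - gamma(1)^2] / det = [(3.1003)(2.2557) - (-2.5304)^2] / 3.20893593 = 0.59042255 / 3.20893593 = 0.184
So phi_hat = [-0.6660, 0.1840].
Therefore phi_hat_2 = 0.1840.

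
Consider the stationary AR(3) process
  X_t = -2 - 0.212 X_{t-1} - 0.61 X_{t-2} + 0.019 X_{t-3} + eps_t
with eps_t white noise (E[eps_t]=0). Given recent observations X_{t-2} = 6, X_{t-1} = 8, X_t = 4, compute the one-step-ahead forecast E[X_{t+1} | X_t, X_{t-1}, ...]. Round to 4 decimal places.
E[X_{t+1} \mid \mathcal F_t] = -7.6140

For an AR(p) model X_t = c + sum_i phi_i X_{t-i} + eps_t, the
one-step-ahead conditional mean is
  E[X_{t+1} | X_t, ...] = c + sum_i phi_i X_{t+1-i}.
Substitute known values:
  E[X_{t+1} | ...] = -2 + (-0.212) * (4) + (-0.61) * (8) + (0.019) * (6)
                   = -7.6140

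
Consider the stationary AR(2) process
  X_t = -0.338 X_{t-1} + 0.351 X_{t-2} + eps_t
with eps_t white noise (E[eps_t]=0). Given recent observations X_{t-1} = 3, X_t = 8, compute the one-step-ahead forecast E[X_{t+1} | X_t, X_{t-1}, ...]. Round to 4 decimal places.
E[X_{t+1} \mid \mathcal F_t] = -1.6510

For an AR(p) model X_t = c + sum_i phi_i X_{t-i} + eps_t, the
one-step-ahead conditional mean is
  E[X_{t+1} | X_t, ...] = c + sum_i phi_i X_{t+1-i}.
Substitute known values:
  E[X_{t+1} | ...] = (-0.338) * (8) + (0.351) * (3)
                   = -1.6510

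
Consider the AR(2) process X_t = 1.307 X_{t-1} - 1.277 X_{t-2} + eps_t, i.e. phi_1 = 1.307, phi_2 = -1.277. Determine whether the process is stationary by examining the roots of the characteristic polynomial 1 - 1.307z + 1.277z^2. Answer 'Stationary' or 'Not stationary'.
\text{Not stationary}

The AR(p) characteristic polynomial is P(z) = 1 - 1.307z + 1.277z^2.
Stationarity requires all roots to lie outside the unit circle, i.e. |z| > 1 for every root.
Set 1 + (-1.307) z + (1.277) z^2 = 0, i.e. a z^2 + b z + c = 0 with a = 1.277, b = -1.307, c = 1.
Discriminant D = b^2 - 4ac = (-1.307)^2 - 4*(1.277)*1 = 1.708249 - (5.108) = -3.399751.
D < 0, so the roots are the complex-conjugate pair z = (-b +/- i sqrt(-D)) / (2a) = 0.5117 +/- 0.7219i.
For a conjugate pair |z|^2 = z * conj(z) = (product of roots) = c/a = 1/(1.277) = 0.783085, so |z| = sqrt(0.783085) = 0.8849 for both roots.
Moduli of all roots: 0.8849, 0.8849.
All moduli strictly greater than 1? No.
Verdict: Not stationary.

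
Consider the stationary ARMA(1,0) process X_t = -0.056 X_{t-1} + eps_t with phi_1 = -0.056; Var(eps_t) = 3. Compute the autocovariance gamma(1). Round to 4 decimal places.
\gamma(1) = -0.1685

Multiply the model equation by X_{t-k} and take expectations. With theta_0 = psi_0 = 1 and psi_j the MA(infinity) weights, this gives
  gamma(k) - sum_i phi_i gamma(k-i) = c_k,
  c_k = sigma^2 * sum_{j=k..q} theta_j psi_{j-k}   (c_k = 0 for k > q),
using gamma(-m) = gamma(m).
Pure AR (q = 0): c_0 = sigma^2 = 3, c_k = 0 for k >= 1.
Equations for k = 0 and k = 1 (AR order 1):
  gamma(0) = phi_1 gamma(1) + c_0
  gamma(1) = phi_1 gamma(0) + c_1
Substituting the second into the first: gamma(0) (1 - phi_1^2) = c_0 + phi_1 c_1, so
  gamma(0) = c_0 / (1 - phi_1^2) = 3 / (1 - (-0.056)^2) = 3 / 0.996864 = 3.009438.
  gamma(1) = phi_1 gamma(0) = (-0.056)(3.009438) = -0.168529.
Therefore gamma(1) = -0.1685 (to 4 decimal places).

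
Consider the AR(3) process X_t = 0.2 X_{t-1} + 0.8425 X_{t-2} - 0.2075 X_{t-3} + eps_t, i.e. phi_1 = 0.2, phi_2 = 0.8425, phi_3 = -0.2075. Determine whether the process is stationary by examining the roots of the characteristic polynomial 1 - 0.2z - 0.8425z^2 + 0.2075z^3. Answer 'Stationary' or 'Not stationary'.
\text{Stationary}

The AR(p) characteristic polynomial is P(z) = 1 - 0.2z - 0.8425z^2 + 0.2075z^3.
Stationarity requires all roots to lie outside the unit circle, i.e. |z| > 1 for every root.
Degree 3: look for a simple real root z0 first, then factor out (1 - z/z0) and solve the remaining quadratic.
Testing z0 = 4: P(4) = 1 + (-0.2)(4) + (-0.8425)(4)^2 + (0.2075)(4)^3
  = 1 + (-0.8) + (-13.48) + (13.28) = 0.  So z_0 = 4 is a root, |z_0| = 4.
Divide out the factor (1 - 0.25 z) = (1 - z/z0) (since 1/z0 = 0.25):
  P(z) = (1 - 0.25 z)(1 + (0.05) z + (-0.83) z^2)
  [check: z-coef 0.05 - (0.25) = -0.2; z^2-coef -0.83 - (0.25)(0.05) = -0.8425; z^3-coef -(0.25)(-0.83) = 0.2075.]
Remaining roots from the quadratic factor 1 + (0.05) z + (-0.83) z^2:
  Set 1 + (0.05) z + (-0.83) z^2 = 0, i.e. a z^2 + b z + c = 0 with a = -0.83, b = 0.05, c = 1.
  Discriminant D = b^2 - 4ac = (0.05)^2 - 4*(-0.83)*1 = 0.0025 - (-3.32) = 3.3225.
  D >= 0, so the roots are real: z = (-b +/- sqrt(D)) / (2a) = (-0.05 +/- 1.822773) / (-1.66).
    z_1 = (-0.05 + 1.822773) / (-1.66) = -1.0679,   |z_1| = 1.0679.
    z_2 = (-0.05 - 1.822773) / (-1.66) = 1.1282,   |z_2| = 1.1282.
Moduli of all roots: 4.0000, 1.0679, 1.1282.
All moduli strictly greater than 1? Yes.
Verdict: Stationary.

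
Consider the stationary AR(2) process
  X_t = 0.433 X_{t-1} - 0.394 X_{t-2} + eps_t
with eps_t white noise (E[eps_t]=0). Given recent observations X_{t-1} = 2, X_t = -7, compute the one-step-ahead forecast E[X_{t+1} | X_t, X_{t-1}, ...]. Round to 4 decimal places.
E[X_{t+1} \mid \mathcal F_t] = -3.8190

For an AR(p) model X_t = c + sum_i phi_i X_{t-i} + eps_t, the
one-step-ahead conditional mean is
  E[X_{t+1} | X_t, ...] = c + sum_i phi_i X_{t+1-i}.
Substitute known values:
  E[X_{t+1} | ...] = (0.433) * (-7) + (-0.394) * (2)
                   = -3.8190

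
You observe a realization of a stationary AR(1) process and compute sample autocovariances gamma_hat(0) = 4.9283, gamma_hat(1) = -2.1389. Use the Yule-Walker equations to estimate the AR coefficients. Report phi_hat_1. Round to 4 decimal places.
\hat\phi_{1} = -0.4340

The Yule-Walker equations for an AR(p) process read, in matrix form,
  Gamma_p phi = r_p,   with   (Gamma_p)_{ij} = gamma(|i - j|),
                       (r_p)_i = gamma(i),   i,j = 1..p.
Substitute the sample gammas (Toeplitz matrix and right-hand side of size 1):
  Gamma_p = [[4.9283]]
  r_p     = [-2.1389]
With p = 1 this is the single equation gamma(0) phi_1 = gamma(1):
  phi_hat_1 = gamma(1) / gamma(0) = -2.1389 / 4.9283 = -0.4340.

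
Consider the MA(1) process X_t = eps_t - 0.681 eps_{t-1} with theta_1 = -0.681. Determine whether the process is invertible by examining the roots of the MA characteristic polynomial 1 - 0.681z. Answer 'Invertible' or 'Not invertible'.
\text{Invertible}

The MA(q) characteristic polynomial is P(z) = 1 - 0.681z.
Invertibility requires all roots to lie outside the unit circle, i.e. |z| > 1 for every root.
This is linear in z: 1 + (-0.681) z = 0  =>  z = -1/(-0.681) = 1.468429,  |z| = 1.468429.
Moduli of all roots: 1.4684.
All moduli strictly greater than 1? Yes.
Verdict: Invertible.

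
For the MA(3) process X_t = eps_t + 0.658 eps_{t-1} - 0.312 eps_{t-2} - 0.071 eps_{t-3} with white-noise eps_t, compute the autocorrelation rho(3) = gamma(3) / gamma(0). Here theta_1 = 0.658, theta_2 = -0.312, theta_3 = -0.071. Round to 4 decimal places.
\rho(3) = -0.0462

For an MA(q) process with theta_0 = 1, the autocovariance is
  gamma(k) = sigma^2 * sum_{i=0..q-k} theta_i * theta_{i+k},
and rho(k) = gamma(k) / gamma(0). Sigma^2 cancels.
  numerator   = (1)*(-0.071) = -0.071.
  denominator = (1)^2 + (0.658)^2 + (-0.312)^2 + (-0.071)^2 = 1.535349.
  rho(3) = -0.071 / 1.535349 = -0.0462.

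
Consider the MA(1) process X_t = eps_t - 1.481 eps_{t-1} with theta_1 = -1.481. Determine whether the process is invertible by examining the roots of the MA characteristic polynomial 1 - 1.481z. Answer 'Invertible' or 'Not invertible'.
\text{Not invertible}

The MA(q) characteristic polynomial is P(z) = 1 - 1.481z.
Invertibility requires all roots to lie outside the unit circle, i.e. |z| > 1 for every root.
This is linear in z: 1 + (-1.481) z = 0  =>  z = -1/(-1.481) = 0.675219,  |z| = 0.675219.
Moduli of all roots: 0.6752.
All moduli strictly greater than 1? No.
Verdict: Not invertible.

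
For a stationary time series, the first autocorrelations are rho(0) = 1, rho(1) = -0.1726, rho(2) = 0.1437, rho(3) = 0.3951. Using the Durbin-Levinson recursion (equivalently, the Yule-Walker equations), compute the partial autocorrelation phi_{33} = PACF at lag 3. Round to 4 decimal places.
\phi_{33} = 0.4570

The PACF at lag k is phi_{kk}, the last component of the solution
to the Yule-Walker system G_k phi = r_k where
  (G_k)_{ij} = rho(|i - j|), (r_k)_i = rho(i), i,j = 1..k.
Equivalently, Durbin-Levinson gives phi_{kk} iteratively:
  phi_{11} = rho(1)
  phi_{kk} = [rho(k) - sum_{j=1..k-1} phi_{k-1,j} rho(k-j)]
            / [1 - sum_{j=1..k-1} phi_{k-1,j} rho(j)],
  phi_{k,j} = phi_{k-1,j} - phi_{kk} phi_{k-1,k-j},  j = 1..k-1.
Step k = 1:
  phi_11 = rho(1) = -0.1726.
Step k = 2:
  phi_22 = [rho(2) - phi_11 rho(1)] / [1 - phi_11 rho(1)] = [0.1437 - (-0.1726)(-0.1726)] / [1 - (-0.1726)(-0.1726)]
         = 0.11390924 / 0.97020924 = 0.117407.
  Update: phi_21 = phi_11 - phi_22 phi_11 = -0.1726 - (0.117407)(-0.1726) = -0.152336.
Step k = 3:
  phi_33 = [rho(3) - phi_21 rho(2) - phi_22 rho(1)] / [1 - phi_21 rho(1) - phi_22 rho(2)]
    numerator   = 0.3951 - (-0.152336)(0.1437) - (0.117407)(-0.1726) = 0.43725505
    denominator = 1 - (-0.152336)(-0.1726) - (0.117407)(0.1437) = 0.95683551
  phi_33 = 0.43725505 / 0.95683551 = 0.457.
Therefore phi_{33} = 0.4570.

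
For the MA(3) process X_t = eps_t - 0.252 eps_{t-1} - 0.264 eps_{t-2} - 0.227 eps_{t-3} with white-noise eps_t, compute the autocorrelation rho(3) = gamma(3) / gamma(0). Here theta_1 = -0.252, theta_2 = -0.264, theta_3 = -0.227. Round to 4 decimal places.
\rho(3) = -0.1916

For an MA(q) process with theta_0 = 1, the autocovariance is
  gamma(k) = sigma^2 * sum_{i=0..q-k} theta_i * theta_{i+k},
and rho(k) = gamma(k) / gamma(0). Sigma^2 cancels.
  numerator   = (1)*(-0.227) = -0.227.
  denominator = (1)^2 + (-0.252)^2 + (-0.264)^2 + (-0.227)^2 = 1.184729.
  rho(3) = -0.227 / 1.184729 = -0.1916.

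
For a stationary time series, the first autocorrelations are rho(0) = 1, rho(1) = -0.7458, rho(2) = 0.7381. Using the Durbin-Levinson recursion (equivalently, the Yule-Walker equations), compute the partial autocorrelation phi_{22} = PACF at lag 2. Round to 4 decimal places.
\phi_{22} = 0.4098

The PACF at lag k is phi_{kk}, the last component of the solution
to the Yule-Walker system G_k phi = r_k where
  (G_k)_{ij} = rho(|i - j|), (r_k)_i = rho(i), i,j = 1..k.
Equivalently, Durbin-Levinson gives phi_{kk} iteratively:
  phi_{11} = rho(1)
  phi_{kk} = [rho(k) - sum_{j=1..k-1} phi_{k-1,j} rho(k-j)]
            / [1 - sum_{j=1..k-1} phi_{k-1,j} rho(j)],
  phi_{k,j} = phi_{k-1,j} - phi_{kk} phi_{k-1,k-j},  j = 1..k-1.
Step k = 1:
  phi_11 = rho(1) = -0.7458.
Step k = 2:
  phi_22 = [rho(2) - phi_11 rho(1)] / [1 - phi_11 rho(1)] = [0.7381 - (-0.7458)(-0.7458)] / [1 - (-0.7458)(-0.7458)]
         = 0.18188236 / 0.44378236 = 0.4098.
Therefore phi_{22} = 0.4098.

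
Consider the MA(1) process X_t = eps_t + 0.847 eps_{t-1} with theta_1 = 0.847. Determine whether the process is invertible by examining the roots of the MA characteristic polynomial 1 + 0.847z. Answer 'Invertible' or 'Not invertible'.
\text{Invertible}

The MA(q) characteristic polynomial is P(z) = 1 + 0.847z.
Invertibility requires all roots to lie outside the unit circle, i.e. |z| > 1 for every root.
This is linear in z: 1 + (0.847) z = 0  =>  z = -1/(0.847) = -1.180638,  |z| = 1.180638.
Moduli of all roots: 1.1806.
All moduli strictly greater than 1? Yes.
Verdict: Invertible.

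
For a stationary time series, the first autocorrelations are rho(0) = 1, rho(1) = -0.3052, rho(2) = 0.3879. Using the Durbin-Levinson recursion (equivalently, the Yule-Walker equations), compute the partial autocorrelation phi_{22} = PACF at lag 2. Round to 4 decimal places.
\phi_{22} = 0.3250

The PACF at lag k is phi_{kk}, the last component of the solution
to the Yule-Walker system G_k phi = r_k where
  (G_k)_{ij} = rho(|i - j|), (r_k)_i = rho(i), i,j = 1..k.
Equivalently, Durbin-Levinson gives phi_{kk} iteratively:
  phi_{11} = rho(1)
  phi_{kk} = [rho(k) - sum_{j=1..k-1} phi_{k-1,j} rho(k-j)]
            / [1 - sum_{j=1..k-1} phi_{k-1,j} rho(j)],
  phi_{k,j} = phi_{k-1,j} - phi_{kk} phi_{k-1,k-j},  j = 1..k-1.
Step k = 1:
  phi_11 = rho(1) = -0.3052.
Step k = 2:
  phi_22 = [rho(2) - phi_11 rho(1)] / [1 - phi_11 rho(1)] = [0.3879 - (-0.3052)(-0.3052)] / [1 - (-0.3052)(-0.3052)]
         = 0.29475296 / 0.90685296 = 0.325.
Therefore phi_{22} = 0.3250.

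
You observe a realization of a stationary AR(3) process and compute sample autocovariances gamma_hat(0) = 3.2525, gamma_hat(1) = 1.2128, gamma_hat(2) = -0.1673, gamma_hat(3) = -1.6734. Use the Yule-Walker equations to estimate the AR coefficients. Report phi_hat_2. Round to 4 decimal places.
\hat\phi_{2} = 0.0060

The Yule-Walker equations for an AR(p) process read, in matrix form,
  Gamma_p phi = r_p,   with   (Gamma_p)_{ij} = gamma(|i - j|),
                       (r_p)_i = gamma(i),   i,j = 1..p.
Substitute the sample gammas (Toeplitz matrix and right-hand side of size 3):
  Gamma_p = [[3.2525, 1.2128, -0.1673], [1.2128, 3.2525, 1.2128], [-0.1673, 1.2128, 3.2525]]
  r_p     = [1.2128, -0.1673, -1.6734]
Written out (R1..R3):
  (R1) 3.2525 phi_1 + 1.2128 phi_2 - 0.1673 phi_3 = 1.2128
  (R2) 1.2128 phi_1 + 3.2525 phi_2 + 1.2128 phi_3 = -0.1673
  (R3) -0.1673 phi_1 + 1.2128 phi_2 + 3.2525 phi_3 = -1.6734
Gaussian elimination:
  R2 <- R2 - (1.2128/3.2525) R1 = R2 - (0.372882) R1:  2.800268 phi_2 + 1.275183 phi_3 = -0.619532
  R3 <- R3 - (-0.1673/3.2525) R1 = R3 - (-0.051437) R1:  1.275183 phi_2 + 3.243895 phi_3 = -1.611017
  R3 <- R3 - (1.275183/2.800268) R2 = R3 - (0.455379) R2:  2.663203 phi_3 = -1.328895
Back-substitution:
  phi_hat_3 = -1.328895 / 2.663203 = -0.498984
  phi_hat_2 = (-0.619532 - (1.275183)(-0.498984)) / 2.800268 = 0.005987
  phi_hat_1 = (1.2128 - (1.2128)(0.005987) - (-0.1673)(-0.498984)) / 3.2525 = 0.344984
So phi_hat = [0.3450, 0.0060, -0.4990].
Therefore phi_hat_2 = 0.0060.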